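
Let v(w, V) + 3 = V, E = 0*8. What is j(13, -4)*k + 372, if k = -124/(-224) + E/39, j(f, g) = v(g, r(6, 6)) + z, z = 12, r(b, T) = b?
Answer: 21297/56 ≈ 380.30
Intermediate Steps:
E = 0
v(w, V) = -3 + V
j(f, g) = 15 (j(f, g) = (-3 + 6) + 12 = 3 + 12 = 15)
k = 31/56 (k = -124/(-224) + 0/39 = -124*(-1/224) + 0*(1/39) = 31/56 + 0 = 31/56 ≈ 0.55357)
j(13, -4)*k + 372 = 15*(31/56) + 372 = 465/56 + 372 = 21297/56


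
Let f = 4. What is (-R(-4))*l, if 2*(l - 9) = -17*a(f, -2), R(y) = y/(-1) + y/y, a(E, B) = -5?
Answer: -515/2 ≈ -257.50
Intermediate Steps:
R(y) = 1 - y (R(y) = y*(-1) + 1 = -y + 1 = 1 - y)
l = 103/2 (l = 9 + (-17*(-5))/2 = 9 + (½)*85 = 9 + 85/2 = 103/2 ≈ 51.500)
(-R(-4))*l = -(1 - 1*(-4))*(103/2) = -(1 + 4)*(103/2) = -1*5*(103/2) = -5*103/2 = -515/2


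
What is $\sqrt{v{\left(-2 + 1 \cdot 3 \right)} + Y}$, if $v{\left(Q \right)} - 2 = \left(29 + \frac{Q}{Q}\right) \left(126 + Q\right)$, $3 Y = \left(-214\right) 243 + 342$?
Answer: $4 i \sqrt{838} \approx 115.79 i$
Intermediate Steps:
$Y = -17220$ ($Y = \frac{\left(-214\right) 243 + 342}{3} = \frac{-52002 + 342}{3} = \frac{1}{3} \left(-51660\right) = -17220$)
$v{\left(Q \right)} = 3782 + 30 Q$ ($v{\left(Q \right)} = 2 + \left(29 + \frac{Q}{Q}\right) \left(126 + Q\right) = 2 + \left(29 + 1\right) \left(126 + Q\right) = 2 + 30 \left(126 + Q\right) = 2 + \left(3780 + 30 Q\right) = 3782 + 30 Q$)
$\sqrt{v{\left(-2 + 1 \cdot 3 \right)} + Y} = \sqrt{\left(3782 + 30 \left(-2 + 1 \cdot 3\right)\right) - 17220} = \sqrt{\left(3782 + 30 \left(-2 + 3\right)\right) - 17220} = \sqrt{\left(3782 + 30 \cdot 1\right) - 17220} = \sqrt{\left(3782 + 30\right) - 17220} = \sqrt{3812 - 17220} = \sqrt{-13408} = 4 i \sqrt{838}$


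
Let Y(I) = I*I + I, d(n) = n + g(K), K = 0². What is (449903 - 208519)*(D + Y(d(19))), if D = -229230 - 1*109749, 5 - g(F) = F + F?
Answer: -81679276536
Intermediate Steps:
K = 0
g(F) = 5 - 2*F (g(F) = 5 - (F + F) = 5 - 2*F)
D = -338979 (D = -229230 - 109749 = -338979)
d(n) = 5 + n (d(n) = n + (5 - 2*0) = n + (5 + 0) = n + 5 = 5 + n)
Y(I) = I + I² (Y(I) = I² + I = I + I²)
(449903 - 208519)*(D + Y(d(19))) = (449903 - 208519)*(-338979 + (5 + 19)*(1 + (5 + 19))) = 241384*(-338979 + 24*(1 + 24)) = 241384*(-338979 + 24*25) = 241384*(-338979 + 600) = 241384*(-338379) = -81679276536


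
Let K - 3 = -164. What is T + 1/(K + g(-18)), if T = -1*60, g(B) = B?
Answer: -10741/179 ≈ -60.006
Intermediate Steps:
K = -161 (K = 3 - 164 = -161)
T = -60
T + 1/(K + g(-18)) = -60 + 1/(-161 - 18) = -60 + 1/(-179) = -60 - 1/179 = -10741/179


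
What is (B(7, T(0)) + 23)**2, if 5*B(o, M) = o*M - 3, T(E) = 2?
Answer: 15876/25 ≈ 635.04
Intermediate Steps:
B(o, M) = -3/5 + M*o/5 (B(o, M) = (o*M - 3)/5 = (M*o - 3)/5 = (-3 + M*o)/5 = -3/5 + M*o/5)
(B(7, T(0)) + 23)**2 = ((-3/5 + (1/5)*2*7) + 23)**2 = ((-3/5 + 14/5) + 23)**2 = (11/5 + 23)**2 = (126/5)**2 = 15876/25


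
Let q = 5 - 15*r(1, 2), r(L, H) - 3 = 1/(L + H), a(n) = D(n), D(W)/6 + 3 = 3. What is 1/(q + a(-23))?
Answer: -1/45 ≈ -0.022222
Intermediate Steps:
D(W) = 0 (D(W) = -18 + 6*3 = -18 + 18 = 0)
a(n) = 0
r(L, H) = 3 + 1/(H + L) (r(L, H) = 3 + 1/(L + H) = 3 + 1/(H + L))
q = -45 (q = 5 - 15*(1 + 3*2 + 3*1)/(2 + 1) = 5 - 15*(1 + 6 + 3)/3 = 5 - 5*10 = 5 - 15*10/3 = 5 - 50 = -45)
1/(q + a(-23)) = 1/(-45 + 0) = 1/(-45) = -1/45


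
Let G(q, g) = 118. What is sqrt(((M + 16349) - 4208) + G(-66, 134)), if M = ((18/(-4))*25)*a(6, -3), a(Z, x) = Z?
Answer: 8*sqrt(181) ≈ 107.63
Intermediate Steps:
M = -675 (M = ((18/(-4))*25)*6 = ((18*(-1/4))*25)*6 = -9/2*25*6 = -225/2*6 = -675)
sqrt(((M + 16349) - 4208) + G(-66, 134)) = sqrt(((-675 + 16349) - 4208) + 118) = sqrt((15674 - 4208) + 118) = sqrt(11466 + 118) = sqrt(11584) = 8*sqrt(181)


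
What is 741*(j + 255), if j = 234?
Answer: 362349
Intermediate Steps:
741*(j + 255) = 741*(234 + 255) = 741*489 = 362349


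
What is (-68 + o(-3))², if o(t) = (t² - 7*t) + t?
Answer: 1681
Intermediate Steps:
o(t) = t² - 6*t
(-68 + o(-3))² = (-68 - 3*(-6 - 3))² = (-68 - 3*(-9))² = (-68 + 27)² = (-41)² = 1681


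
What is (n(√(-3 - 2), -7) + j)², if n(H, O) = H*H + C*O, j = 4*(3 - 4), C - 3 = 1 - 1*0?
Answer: 1369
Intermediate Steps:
C = 4 (C = 3 + (1 - 1*0) = 3 + (1 + 0) = 3 + 1 = 4)
j = -4 (j = 4*(-1) = -4)
n(H, O) = H² + 4*O (n(H, O) = H*H + 4*O = H² + 4*O)
(n(√(-3 - 2), -7) + j)² = (((√(-3 - 2))² + 4*(-7)) - 4)² = (((√(-5))² - 28) - 4)² = (((I*√5)² - 28) - 4)² = ((-5 - 28) - 4)² = (-33 - 4)² = (-37)² = 1369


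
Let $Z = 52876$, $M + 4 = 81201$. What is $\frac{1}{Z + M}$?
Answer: $\frac{1}{134073} \approx 7.4586 \cdot 10^{-6}$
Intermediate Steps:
$M = 81197$ ($M = -4 + 81201 = 81197$)
$\frac{1}{Z + M} = \frac{1}{52876 + 81197} = \frac{1}{134073}$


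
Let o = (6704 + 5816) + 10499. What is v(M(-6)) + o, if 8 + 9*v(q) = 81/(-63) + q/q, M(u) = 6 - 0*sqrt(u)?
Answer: 1450139/63 ≈ 23018.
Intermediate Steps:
o = 23019 (o = 12520 + 10499 = 23019)
M(u) = 6 (M(u) = 6 - 1*0 = 6 + 0 = 6)
v(q) = -58/63 (v(q) = -8/9 + (81/(-63) + q/q)/9 = -8/9 + (81*(-1/63) + 1)/9 = -8/9 + (-9/7 + 1)/9 = -8/9 + (1/9)*(-2/7) = -8/9 - 2/63 = -58/63)
v(M(-6)) + o = -58/63 + 23019 = 1450139/63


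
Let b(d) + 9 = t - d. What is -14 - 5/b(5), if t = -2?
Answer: -219/16 ≈ -13.688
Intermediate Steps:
b(d) = -11 - d (b(d) = -9 + (-2 - d) = -11 - d)
-14 - 5/b(5) = -14 - 5/(-11 - 1*5) = -14 - 5/(-11 - 5) = -14 - 5/(-16) = -14 - 5*(-1/16) = -14 + 5/16 = -219/16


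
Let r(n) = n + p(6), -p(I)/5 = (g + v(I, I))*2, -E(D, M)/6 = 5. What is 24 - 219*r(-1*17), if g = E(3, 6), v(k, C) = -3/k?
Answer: -63048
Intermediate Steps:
E(D, M) = -30 (E(D, M) = -6*5 = -30)
g = -30
p(I) = 300 + 30/I (p(I) = -5*(-30 - 3/I)*2 = -5*(-60 - 6/I) = 300 + 30/I)
r(n) = 305 + n (r(n) = n + (300 + 30/6) = n + (300 + 30*(⅙)) = n + (300 + 5) = n + 305 = 305 + n)
24 - 219*r(-1*17) = 24 - 219*(305 - 1*17) = 24 - 219*(305 - 17) = 24 - 219*288 = 24 - 63072 = -63048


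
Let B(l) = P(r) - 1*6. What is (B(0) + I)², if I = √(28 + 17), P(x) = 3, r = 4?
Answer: 54 - 18*√5 ≈ 13.751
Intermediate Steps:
I = 3*√5 (I = √45 = 3*√5 ≈ 6.7082)
B(l) = -3 (B(l) = 3 - 1*6 = 3 - 6 = -3)
(B(0) + I)² = (-3 + 3*√5)²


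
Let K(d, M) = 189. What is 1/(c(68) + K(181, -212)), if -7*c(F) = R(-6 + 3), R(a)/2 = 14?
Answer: 1/185 ≈ 0.0054054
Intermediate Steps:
R(a) = 28 (R(a) = 2*14 = 28)
c(F) = -4 (c(F) = -⅐*28 = -4)
1/(c(68) + K(181, -212)) = 1/(-4 + 189) = 1/185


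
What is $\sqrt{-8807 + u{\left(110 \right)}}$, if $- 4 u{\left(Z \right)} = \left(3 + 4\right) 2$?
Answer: $\frac{i \sqrt{35242}}{2} \approx 93.864 i$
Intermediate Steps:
$u{\left(Z \right)} = - \frac{7}{2}$ ($u{\left(Z \right)} = - \frac{\left(3 + 4\right) 2}{4} = - \frac{7 \cdot 2}{4} = \left(- \frac{1}{4}\right) 14 = - \frac{7}{2}$)
$\sqrt{-8807 + u{\left(110 \right)}} = \sqrt{-8807 - \frac{7}{2}} = \sqrt{- \frac{17621}{2}} = \frac{i \sqrt{35242}}{2}$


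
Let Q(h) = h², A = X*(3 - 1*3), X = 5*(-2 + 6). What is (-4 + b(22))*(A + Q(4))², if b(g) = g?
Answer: 4608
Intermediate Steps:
X = 20 (X = 5*4 = 20)
A = 0 (A = 20*(3 - 1*3) = 20*(3 - 3) = 20*0 = 0)
(-4 + b(22))*(A + Q(4))² = (-4 + 22)*(0 + 4²)² = 18*(0 + 16)² = 18*16² = 18*256 = 4608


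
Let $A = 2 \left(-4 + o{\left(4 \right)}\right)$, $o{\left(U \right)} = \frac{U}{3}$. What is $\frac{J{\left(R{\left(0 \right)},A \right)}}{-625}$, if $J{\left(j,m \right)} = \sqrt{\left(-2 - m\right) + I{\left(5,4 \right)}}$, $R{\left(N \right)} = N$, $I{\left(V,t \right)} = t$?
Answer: $- \frac{\sqrt{66}}{1875} \approx -0.0043328$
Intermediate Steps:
$o{\left(U \right)} = \frac{U}{3}$ ($o{\left(U \right)} = U \frac{1}{3} = \frac{U}{3}$)
$A = - \frac{16}{3}$ ($A = 2 \left(-4 + \frac{1}{3} \cdot 4\right) = 2 \left(-4 + \frac{4}{3}\right) = 2 \left(- \frac{8}{3}\right) = - \frac{16}{3} \approx -5.3333$)
$J{\left(j,m \right)} = \sqrt{2 - m}$ ($J{\left(j,m \right)} = \sqrt{\left(-2 - m\right) + 4} = \sqrt{2 - m}$)
$\frac{J{\left(R{\left(0 \right)},A \right)}}{-625} = \frac{\sqrt{2 - - \frac{16}{3}}}{-625} = \sqrt{2 + \frac{16}{3}} \left(- \frac{1}{625}\right) = \sqrt{\frac{22}{3}} \left(- \frac{1}{625}\right) = \frac{\sqrt{66}}{3} \left(- \frac{1}{625}\right) = - \frac{\sqrt{66}}{1875}$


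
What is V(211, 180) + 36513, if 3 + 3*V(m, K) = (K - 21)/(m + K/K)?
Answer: 146049/4 ≈ 36512.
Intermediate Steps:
V(m, K) = -1 + (-21 + K)/(3*(1 + m)) (V(m, K) = -1 + ((K - 21)/(m + K/K))/3 = -1 + ((-21 + K)/(m + 1))/3 = -1 + ((-21 + K)/(1 + m))/3 = -1 + (-21 + K)/(3*(1 + m)))
V(211, 180) + 36513 = (-8 - 1*211 + (⅓)*180)/(1 + 211) + 36513 = (-8 - 211 + 60)/212 + 36513 = (1/212)*(-159) + 36513 = -¾ + 36513 = 146049/4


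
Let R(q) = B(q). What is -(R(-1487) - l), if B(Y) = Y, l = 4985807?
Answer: 4987294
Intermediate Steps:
R(q) = q
-(R(-1487) - l) = -(-1487 - 1*4985807) = -(-1487 - 4985807) = -1*(-4987294) = 4987294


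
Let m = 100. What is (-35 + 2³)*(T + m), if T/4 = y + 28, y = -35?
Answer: -1944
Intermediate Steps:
T = -28 (T = 4*(-35 + 28) = 4*(-7) = -28)
(-35 + 2³)*(T + m) = (-35 + 2³)*(-28 + 100) = (-35 + 8)*72 = -27*72 = -1944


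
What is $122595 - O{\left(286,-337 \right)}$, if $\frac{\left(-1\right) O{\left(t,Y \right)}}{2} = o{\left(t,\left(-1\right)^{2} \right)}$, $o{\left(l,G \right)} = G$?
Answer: $122597$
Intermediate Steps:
$O{\left(t,Y \right)} = -2$ ($O{\left(t,Y \right)} = - 2 \left(-1\right)^{2} = \left(-2\right) 1 = -2$)
$122595 - O{\left(286,-337 \right)} = 122595 - -2 = 122595 + 2 = 122597$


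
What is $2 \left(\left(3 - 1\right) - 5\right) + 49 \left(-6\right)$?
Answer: $-300$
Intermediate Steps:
$2 \left(\left(3 - 1\right) - 5\right) + 49 \left(-6\right) = 2 \left(\left(3 - 1\right) - 5\right) - 294 = 2 \left(2 - 5\right) - 294 = 2 \left(-3\right) - 294 = -6 - 294 = -300$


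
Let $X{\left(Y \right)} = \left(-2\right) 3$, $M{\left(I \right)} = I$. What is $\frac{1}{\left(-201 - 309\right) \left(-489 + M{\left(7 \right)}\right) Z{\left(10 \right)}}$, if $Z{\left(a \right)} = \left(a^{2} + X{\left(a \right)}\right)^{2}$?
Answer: $\frac{1}{2172065520} \approx 4.6039 \cdot 10^{-10}$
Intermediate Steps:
$X{\left(Y \right)} = -6$
$Z{\left(a \right)} = \left(-6 + a^{2}\right)^{2}$ ($Z{\left(a \right)} = \left(a^{2} - 6\right)^{2} = \left(-6 + a^{2}\right)^{2}$)
$\frac{1}{\left(-201 - 309\right) \left(-489 + M{\left(7 \right)}\right) Z{\left(10 \right)}} = \frac{1}{\left(-201 - 309\right) \left(-489 + 7\right) \left(-6 + 10^{2}\right)^{2}} = \frac{1}{\left(-510\right) \left(-482\right) \left(-6 + 100\right)^{2}} = \frac{1}{245820 \cdot 94^{2}} = \frac{1}{245820 \cdot 8836} = \frac{1}{245820} \cdot \frac{1}{8836} = \frac{1}{2172065520}$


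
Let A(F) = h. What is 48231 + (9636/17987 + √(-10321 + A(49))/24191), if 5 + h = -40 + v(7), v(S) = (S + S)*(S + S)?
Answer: 867540633/17987 + 3*I*√1130/24191 ≈ 48232.0 + 0.0041688*I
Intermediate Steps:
v(S) = 4*S² (v(S) = (2*S)*(2*S) = 4*S²)
h = 151 (h = -5 + (-40 + 4*7²) = -5 + (-40 + 4*49) = -5 + (-40 + 196) = -5 + 156 = 151)
A(F) = 151
48231 + (9636/17987 + √(-10321 + A(49))/24191) = 48231 + (9636/17987 + √(-10321 + 151)/24191) = 48231 + (9636*(1/17987) + √(-10170)*(1/24191)) = 48231 + (9636/17987 + (3*I*√1130)*(1/24191)) = 48231 + (9636/17987 + 3*I*√1130/24191) = 867540633/17987 + 3*I*√1130/24191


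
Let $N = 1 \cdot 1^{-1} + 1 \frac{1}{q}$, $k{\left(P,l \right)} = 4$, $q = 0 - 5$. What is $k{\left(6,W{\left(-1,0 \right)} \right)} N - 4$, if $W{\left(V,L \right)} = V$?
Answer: $- \frac{4}{5} \approx -0.8$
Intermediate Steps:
$q = -5$
$N = \frac{4}{5}$ ($N = 1 \cdot 1^{-1} + 1 \frac{1}{-5} = 1 \cdot 1 + 1 \left(- \frac{1}{5}\right) = 1 - \frac{1}{5} = \frac{4}{5} \approx 0.8$)
$k{\left(6,W{\left(-1,0 \right)} \right)} N - 4 = 4 \cdot \frac{4}{5} - 4 = \frac{16}{5} - 4 = - \frac{4}{5}$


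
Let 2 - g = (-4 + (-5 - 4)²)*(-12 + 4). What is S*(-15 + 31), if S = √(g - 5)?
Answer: 16*√613 ≈ 396.14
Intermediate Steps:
g = 618 (g = 2 - (-4 + (-5 - 4)²)*(-12 + 4) = 2 - (-4 + (-9)²)*(-8) = 2 - (-4 + 81)*(-8) = 2 - 77*(-8) = 2 - 1*(-616) = 2 + 616 = 618)
S = √613 (S = √(618 - 5) = √613 ≈ 24.759)
S*(-15 + 31) = √613*(-15 + 31) = √613*16 = 16*√613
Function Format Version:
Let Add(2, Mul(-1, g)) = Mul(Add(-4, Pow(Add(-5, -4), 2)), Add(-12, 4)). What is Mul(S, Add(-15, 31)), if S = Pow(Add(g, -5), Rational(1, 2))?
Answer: Mul(16, Pow(613, Rational(1, 2))) ≈ 396.14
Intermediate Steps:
g = 618 (g = Add(2, Mul(-1, Mul(Add(-4, Pow(Add(-5, -4), 2)), Add(-12, 4)))) = Add(2, Mul(-1, Mul(Add(-4, Pow(-9, 2)), -8))) = Add(2, Mul(-1, Mul(Add(-4, 81), -8))) = Add(2, Mul(-1, Mul(77, -8))) = Add(2, Mul(-1, -616)) = Add(2, 616) = 618)
S = Pow(613, Rational(1, 2)) (S = Pow(Add(618, -5), Rational(1, 2)) = Pow(613, Rational(1, 2)) ≈ 24.759)
Mul(S, Add(-15, 31)) = Mul(Pow(613, Rational(1, 2)), Add(-15, 31)) = Mul(Pow(613, Rational(1, 2)), 16) = Mul(16, Pow(613, Rational(1, 2)))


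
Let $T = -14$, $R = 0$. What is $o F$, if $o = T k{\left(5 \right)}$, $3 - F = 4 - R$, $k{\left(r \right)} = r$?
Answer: $70$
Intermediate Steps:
$F = -1$ ($F = 3 - \left(4 - 0\right) = 3 - \left(4 + 0\right) = 3 - 4 = -1$)
$o = -70$ ($o = \left(-14\right) 5 = -70$)
$o F = \left(-70\right) \left(-1\right) = 70$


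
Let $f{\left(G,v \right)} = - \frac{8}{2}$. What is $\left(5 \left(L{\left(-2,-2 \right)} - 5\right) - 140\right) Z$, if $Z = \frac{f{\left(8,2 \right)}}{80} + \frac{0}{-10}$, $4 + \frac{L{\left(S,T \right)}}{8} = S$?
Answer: $\frac{81}{4} \approx 20.25$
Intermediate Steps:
$L{\left(S,T \right)} = -32 + 8 S$
$f{\left(G,v \right)} = -4$ ($f{\left(G,v \right)} = \left(-8\right) \frac{1}{2} = -4$)
$Z = - \frac{1}{20}$ ($Z = - \frac{4}{80} + \frac{0}{-10} = \left(-4\right) \frac{1}{80} + 0 \left(- \frac{1}{10}\right) = - \frac{1}{20} + 0 = - \frac{1}{20} \approx -0.05$)
$\left(5 \left(L{\left(-2,-2 \right)} - 5\right) - 140\right) Z = \left(5 \left(\left(-32 + 8 \left(-2\right)\right) - 5\right) - 140\right) \left(- \frac{1}{20}\right) = \left(5 \left(\left(-32 - 16\right) - 5\right) - 140\right) \left(- \frac{1}{20}\right) = \left(5 \left(-48 - 5\right) - 140\right) \left(- \frac{1}{20}\right) = \left(5 \left(-53\right) - 140\right) \left(- \frac{1}{20}\right) = \left(-265 - 140\right) \left(- \frac{1}{20}\right) = \left(-405\right) \left(- \frac{1}{20}\right) = \frac{81}{4}$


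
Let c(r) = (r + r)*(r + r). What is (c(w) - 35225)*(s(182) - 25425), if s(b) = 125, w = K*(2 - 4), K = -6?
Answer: 876619700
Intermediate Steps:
w = 12 (w = -6*(2 - 4) = -6*(-2) = 12)
c(r) = 4*r² (c(r) = (2*r)*(2*r) = 4*r²)
(c(w) - 35225)*(s(182) - 25425) = (4*12² - 35225)*(125 - 25425) = (4*144 - 35225)*(-25300) = (576 - 35225)*(-25300) = -34649*(-25300) = 876619700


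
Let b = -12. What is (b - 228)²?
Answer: 57600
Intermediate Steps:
(b - 228)² = (-12 - 228)² = (-240)² = 57600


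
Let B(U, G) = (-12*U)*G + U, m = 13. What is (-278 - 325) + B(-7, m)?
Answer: 482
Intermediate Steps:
B(U, G) = U - 12*G*U (B(U, G) = -12*G*U + U = U - 12*G*U)
(-278 - 325) + B(-7, m) = (-278 - 325) - 7*(1 - 12*13) = -603 - 7*(1 - 156) = -603 - 7*(-155) = -603 + 1085 = 482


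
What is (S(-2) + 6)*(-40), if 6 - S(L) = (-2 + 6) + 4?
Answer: -160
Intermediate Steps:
S(L) = -2 (S(L) = 6 - ((-2 + 6) + 4) = 6 - (4 + 4) = 6 - 1*8 = 6 - 8 = -2)
(S(-2) + 6)*(-40) = (-2 + 6)*(-40) = 4*(-40) = -160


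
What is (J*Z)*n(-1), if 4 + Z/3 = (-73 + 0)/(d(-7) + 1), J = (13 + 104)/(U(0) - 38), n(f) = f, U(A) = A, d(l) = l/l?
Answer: -28431/76 ≈ -374.09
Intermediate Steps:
d(l) = 1
J = -117/38 (J = (13 + 104)/(0 - 38) = 117/(-38) = 117*(-1/38) = -117/38 ≈ -3.0789)
Z = -243/2 (Z = -12 + 3*((-73 + 0)/(1 + 1)) = -12 + 3*(-73/2) = -12 - 219/2 = -243/2 ≈ -121.50)
(J*Z)*n(-1) = -117/38*(-243/2)*(-1) = (28431/76)*(-1) = -28431/76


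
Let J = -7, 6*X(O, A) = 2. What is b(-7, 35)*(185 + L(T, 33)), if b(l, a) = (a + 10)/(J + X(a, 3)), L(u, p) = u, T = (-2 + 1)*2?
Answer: -4941/4 ≈ -1235.3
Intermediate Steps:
X(O, A) = ⅓ (X(O, A) = (⅙)*2 = ⅓)
T = -2 (T = -1*2 = -2)
b(l, a) = -3/2 - 3*a/20 (b(l, a) = (a + 10)/(-7 + ⅓) = (10 + a)/(-20/3) = (10 + a)*(-3/20) = -3/2 - 3*a/20)
b(-7, 35)*(185 + L(T, 33)) = (-3/2 - 3/20*35)*(185 - 2) = (-3/2 - 21/4)*183 = -27/4*183 = -4941/4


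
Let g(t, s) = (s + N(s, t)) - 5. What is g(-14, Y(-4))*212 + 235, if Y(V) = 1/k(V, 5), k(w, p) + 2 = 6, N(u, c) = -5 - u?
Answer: -1885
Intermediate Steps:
k(w, p) = 4 (k(w, p) = -2 + 6 = 4)
Y(V) = ¼ (Y(V) = 1/4 = ¼)
g(t, s) = -10 (g(t, s) = (s + (-5 - s)) - 5 = -5 - 5 = -10)
g(-14, Y(-4))*212 + 235 = -10*212 + 235 = -2120 + 235 = -1885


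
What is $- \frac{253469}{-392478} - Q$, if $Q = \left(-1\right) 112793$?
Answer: $\frac{44269024523}{392478} \approx 1.1279 \cdot 10^{5}$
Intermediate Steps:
$Q = -112793$
$- \frac{253469}{-392478} - Q = - \frac{253469}{-392478} - -112793 = \left(-253469\right) \left(- \frac{1}{392478}\right) + 112793 = \frac{253469}{392478} + 112793 = \frac{44269024523}{392478}$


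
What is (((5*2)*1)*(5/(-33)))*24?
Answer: -400/11 ≈ -36.364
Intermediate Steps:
(((5*2)*1)*(5/(-33)))*24 = ((10*1)*(5*(-1/33)))*24 = (10*(-5/33))*24 = -50/33*24 = -400/11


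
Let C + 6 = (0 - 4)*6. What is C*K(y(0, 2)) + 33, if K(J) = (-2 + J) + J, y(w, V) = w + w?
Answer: 93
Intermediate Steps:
y(w, V) = 2*w
K(J) = -2 + 2*J
C = -30 (C = -6 + (0 - 4)*6 = -6 - 4*6 = -6 - 24 = -30)
C*K(y(0, 2)) + 33 = -30*(-2 + 2*(2*0)) + 33 = -30*(-2 + 2*0) + 33 = -30*(-2 + 0) + 33 = -30*(-2) + 33 = 60 + 33 = 93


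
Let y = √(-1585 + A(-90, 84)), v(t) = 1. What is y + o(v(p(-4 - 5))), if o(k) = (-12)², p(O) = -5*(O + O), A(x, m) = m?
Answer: 144 + I*√1501 ≈ 144.0 + 38.743*I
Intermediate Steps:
p(O) = -10*O
o(k) = 144
y = I*√1501 (y = √(-1585 + 84) = √(-1501) = I*√1501 ≈ 38.743*I)
y + o(v(p(-4 - 5))) = I*√1501 + 144 = 144 + I*√1501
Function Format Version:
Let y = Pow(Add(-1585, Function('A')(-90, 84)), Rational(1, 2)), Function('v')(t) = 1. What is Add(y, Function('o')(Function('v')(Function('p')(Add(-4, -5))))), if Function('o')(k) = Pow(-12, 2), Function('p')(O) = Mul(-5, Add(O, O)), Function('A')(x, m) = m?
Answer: Add(144, Mul(I, Pow(1501, Rational(1, 2)))) ≈ Add(144.00, Mul(38.743, I))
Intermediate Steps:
Function('p')(O) = Mul(-10, O) (Function('p')(O) = Mul(-5, Mul(2, O)) = Mul(-10, O))
Function('o')(k) = 144
y = Mul(I, Pow(1501, Rational(1, 2))) (y = Pow(Add(-1585, 84), Rational(1, 2)) = Pow(-1501, Rational(1, 2)) = Mul(I, Pow(1501, Rational(1, 2))) ≈ Mul(38.743, I))
Add(y, Function('o')(Function('v')(Function('p')(Add(-4, -5))))) = Add(Mul(I, Pow(1501, Rational(1, 2))), 144) = Add(144, Mul(I, Pow(1501, Rational(1, 2))))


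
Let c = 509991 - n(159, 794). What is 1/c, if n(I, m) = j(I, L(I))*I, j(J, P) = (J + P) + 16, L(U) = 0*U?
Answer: 1/482166 ≈ 2.0740e-6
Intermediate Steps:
L(U) = 0
j(J, P) = 16 + J + P
n(I, m) = I*(16 + I) (n(I, m) = (16 + I + 0)*I = (16 + I)*I = I*(16 + I))
c = 482166 (c = 509991 - 159*(16 + 159) = 509991 - 159*175 = 509991 - 1*27825 = 509991 - 27825 = 482166)
1/c = 1/482166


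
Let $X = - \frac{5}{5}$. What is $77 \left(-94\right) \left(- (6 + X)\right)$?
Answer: $36190$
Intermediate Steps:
$X = -1$ ($X = \left(-5\right) \frac{1}{5} = -1$)
$77 \left(-94\right) \left(- (6 + X)\right) = 77 \left(-94\right) \left(- (6 - 1)\right) = - 7238 \left(\left(-1\right) 5\right) = \left(-7238\right) \left(-5\right) = 36190$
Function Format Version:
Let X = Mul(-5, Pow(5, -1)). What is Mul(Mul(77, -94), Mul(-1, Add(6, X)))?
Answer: 36190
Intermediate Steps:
X = -1 (X = Mul(-5, Rational(1, 5)) = -1)
Mul(Mul(77, -94), Mul(-1, Add(6, X))) = Mul(Mul(77, -94), Mul(-1, Add(6, -1))) = Mul(-7238, Mul(-1, 5)) = Mul(-7238, -5) = 36190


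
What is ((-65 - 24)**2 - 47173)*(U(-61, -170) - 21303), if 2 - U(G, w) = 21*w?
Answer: 695977212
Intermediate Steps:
U(G, w) = 2 - 21*w
((-65 - 24)**2 - 47173)*(U(-61, -170) - 21303) = ((-65 - 24)**2 - 47173)*((2 - 21*(-170)) - 21303) = ((-89)**2 - 47173)*((2 + 3570) - 21303) = (7921 - 47173)*(3572 - 21303) = -39252*(-17731) = 695977212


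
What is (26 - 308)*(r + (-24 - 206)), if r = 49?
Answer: 51042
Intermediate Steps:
(26 - 308)*(r + (-24 - 206)) = (26 - 308)*(49 + (-24 - 206)) = -282*(49 - 230) = -282*(-181) = 51042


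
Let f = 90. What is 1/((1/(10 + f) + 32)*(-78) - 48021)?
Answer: -50/2525889 ≈ -1.9795e-5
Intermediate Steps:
1/((1/(10 + f) + 32)*(-78) - 48021) = 1/((1/(10 + 90) + 32)*(-78) - 48021) = 1/((1/100 + 32)*(-78) - 48021) = 1/((3201/100)*(-78) - 48021) = 1/(-124839/50 - 48021) = 1/(-2525889/50) = -50/2525889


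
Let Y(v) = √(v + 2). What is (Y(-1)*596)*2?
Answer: 1192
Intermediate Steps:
Y(v) = √(2 + v)
(Y(-1)*596)*2 = (√(2 - 1)*596)*2 = (√1*596)*2 = (1*596)*2 = 596*2 = 1192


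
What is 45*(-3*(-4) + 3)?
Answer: 675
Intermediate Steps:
45*(-3*(-4) + 3) = 45*(12 + 3) = 45*15 = 675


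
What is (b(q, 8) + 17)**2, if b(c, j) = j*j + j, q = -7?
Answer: 7921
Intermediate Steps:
b(c, j) = j + j**2 (b(c, j) = j**2 + j = j + j**2)
(b(q, 8) + 17)**2 = (8*(1 + 8) + 17)**2 = (8*9 + 17)**2 = (72 + 17)**2 = 89**2 = 7921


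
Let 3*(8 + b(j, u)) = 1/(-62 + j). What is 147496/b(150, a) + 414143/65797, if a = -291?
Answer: -134799549605/7310393 ≈ -18439.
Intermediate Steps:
b(j, u) = -8 + 1/(3*(-62 + j))
147496/b(150, a) + 414143/65797 = 147496/(((1489 - 24*150)/(3*(-62 + 150)))) + 414143/65797 = 147496/(((⅓)*(1489 - 3600)/88)) + 414143*(1/65797) = 147496/(((⅓)*(1/88)*(-2111))) + 21797/3463 = 147496/(-2111/264) + 21797/3463 = 147496*(-264/2111) + 21797/3463 = -38938944/2111 + 21797/3463 = -134799549605/7310393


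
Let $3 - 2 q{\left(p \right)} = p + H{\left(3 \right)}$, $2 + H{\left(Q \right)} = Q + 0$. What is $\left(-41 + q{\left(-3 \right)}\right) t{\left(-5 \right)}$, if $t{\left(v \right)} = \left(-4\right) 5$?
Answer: $770$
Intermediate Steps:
$H{\left(Q \right)} = -2 + Q$ ($H{\left(Q \right)} = -2 + \left(Q + 0\right) = -2 + Q$)
$t{\left(v \right)} = -20$
$q{\left(p \right)} = 1 - \frac{p}{2}$ ($q{\left(p \right)} = \frac{3}{2} - \frac{p + \left(-2 + 3\right)}{2} = \frac{3}{2} - \frac{p + 1}{2} = \frac{3}{2} - \frac{1 + p}{2} = \frac{3}{2} - \left(\frac{1}{2} + \frac{p}{2}\right) = 1 - \frac{p}{2}$)
$\left(-41 + q{\left(-3 \right)}\right) t{\left(-5 \right)} = \left(-41 + \left(1 - - \frac{3}{2}\right)\right) \left(-20\right) = \left(-41 + \left(1 + \frac{3}{2}\right)\right) \left(-20\right) = \left(-41 + \frac{5}{2}\right) \left(-20\right) = \left(- \frac{77}{2}\right) \left(-20\right) = 770$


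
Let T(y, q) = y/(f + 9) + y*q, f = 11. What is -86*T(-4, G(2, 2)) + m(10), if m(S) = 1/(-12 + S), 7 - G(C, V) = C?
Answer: 17367/10 ≈ 1736.7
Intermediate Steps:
G(C, V) = 7 - C
T(y, q) = y/20 + q*y (T(y, q) = y/(11 + 9) + y*q = y/20 + q*y)
-86*T(-4, G(2, 2)) + m(10) = -(-344)*(1/20 + (7 - 1*2)) + 1/(-12 + 10) = -(-344)*(1/20 + (7 - 2)) + 1/(-2) = -(-344)*(1/20 + 5) - ½ = -(-344)*101/20 - ½ = -86*(-101/5) - ½ = 8686/5 - ½ = 17367/10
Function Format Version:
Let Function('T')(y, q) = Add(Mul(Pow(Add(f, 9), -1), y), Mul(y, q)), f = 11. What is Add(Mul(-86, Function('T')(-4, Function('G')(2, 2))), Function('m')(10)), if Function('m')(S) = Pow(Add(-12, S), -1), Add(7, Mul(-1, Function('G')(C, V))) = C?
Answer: Rational(17367, 10) ≈ 1736.7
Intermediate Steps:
Function('G')(C, V) = Add(7, Mul(-1, C))
Function('T')(y, q) = Add(Mul(Rational(1, 20), y), Mul(q, y)) (Function('T')(y, q) = Add(Mul(Pow(Add(11, 9), -1), y), Mul(y, q)) = Add(Mul(Pow(20, -1), y), Mul(q, y)) = Add(Mul(Rational(1, 20), y), Mul(q, y)))
Add(Mul(-86, Function('T')(-4, Function('G')(2, 2))), Function('m')(10)) = Add(Mul(-86, Mul(-4, Add(Rational(1, 20), Add(7, Mul(-1, 2))))), Pow(Add(-12, 10), -1)) = Add(Mul(-86, Mul(-4, Add(Rational(1, 20), Add(7, -2)))), Pow(-2, -1)) = Add(Mul(-86, Mul(-4, Add(Rational(1, 20), 5))), Rational(-1, 2)) = Add(Mul(-86, Mul(-4, Rational(101, 20))), Rational(-1, 2)) = Add(Mul(-86, Rational(-101, 5)), Rational(-1, 2)) = Add(Rational(8686, 5), Rational(-1, 2)) = Rational(17367, 10)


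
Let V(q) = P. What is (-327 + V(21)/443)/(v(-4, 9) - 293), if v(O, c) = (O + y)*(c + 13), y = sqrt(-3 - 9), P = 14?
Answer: 18395569/22293089 + 6373268*I*sqrt(3)/66879267 ≈ 0.82517 + 0.16506*I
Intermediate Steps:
V(q) = 14
y = 2*I*sqrt(3) (y = sqrt(-12) = 2*I*sqrt(3) ≈ 3.4641*I)
v(O, c) = (13 + c)*(O + 2*I*sqrt(3)) (v(O, c) = (O + 2*I*sqrt(3))*(c + 13) = (O + 2*I*sqrt(3))*(13 + c) = (13 + c)*(O + 2*I*sqrt(3)))
(-327 + V(21)/443)/(v(-4, 9) - 293) = (-327 + 14/443)/((13*(-4) - 4*9 + 26*I*sqrt(3) + 2*I*9*sqrt(3)) - 293) = (-327 + 14*(1/443))/((-52 - 36 + 26*I*sqrt(3) + 18*I*sqrt(3)) - 293) = (-327 + 14/443)/((-88 + 44*I*sqrt(3)) - 293) = -144847/(443*(-381 + 44*I*sqrt(3)))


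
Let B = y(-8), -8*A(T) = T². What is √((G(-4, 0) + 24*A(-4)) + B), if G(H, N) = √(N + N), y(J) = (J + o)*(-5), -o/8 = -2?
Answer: 2*I*√22 ≈ 9.3808*I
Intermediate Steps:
A(T) = -T²/8
o = 16 (o = -8*(-2) = 16)
y(J) = -80 - 5*J (y(J) = (J + 16)*(-5) = (16 + J)*(-5) = -80 - 5*J)
G(H, N) = √2*√N (G(H, N) = √(2*N) = √2*√N)
B = -40 (B = -80 - 5*(-8) = -80 + 40 = -40)
√((G(-4, 0) + 24*A(-4)) + B) = √((√2*√0 + 24*(-⅛*(-4)²)) - 40) = √((√2*0 + 24*(-⅛*16)) - 40) = √((0 + 24*(-2)) - 40) = √((0 - 48) - 40) = √(-48 - 40) = √(-88) = 2*I*√22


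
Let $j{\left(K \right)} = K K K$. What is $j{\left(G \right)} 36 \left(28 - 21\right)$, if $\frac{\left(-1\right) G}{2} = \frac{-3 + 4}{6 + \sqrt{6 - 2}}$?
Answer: $- \frac{63}{16} \approx -3.9375$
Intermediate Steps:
$G = - \frac{1}{4}$ ($G = - 2 \frac{-3 + 4}{6 + \sqrt{6 - 2}} = - 2 \cdot 1 \frac{1}{6 + \sqrt{4}} = - 2 \cdot 1 \frac{1}{6 + 2} = - 2 \cdot 1 \cdot \frac{1}{8} = \left(-2\right) \frac{1}{8} = - \frac{1}{4} \approx -0.25$)
$j{\left(K \right)} = K^{3}$ ($j{\left(K \right)} = K^{2} K = K^{3}$)
$j{\left(G \right)} 36 \left(28 - 21\right) = \left(- \frac{1}{4}\right)^{3} \cdot 36 \left(28 - 21\right) = - \frac{36 \cdot 7}{64} = \left(- \frac{1}{64}\right) 252 = - \frac{63}{16}$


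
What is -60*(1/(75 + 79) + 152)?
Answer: -702270/77 ≈ -9120.4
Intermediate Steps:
-60*(1/(75 + 79) + 152) = -60*(1/154 + 152) = -60*23409/154 = -702270/77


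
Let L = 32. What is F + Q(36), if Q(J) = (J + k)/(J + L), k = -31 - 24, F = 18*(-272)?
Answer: -332947/68 ≈ -4896.3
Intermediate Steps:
F = -4896
k = -55
Q(J) = (-55 + J)/(32 + J) (Q(J) = (J - 55)/(J + 32) = (-55 + J)/(32 + J))
F + Q(36) = -4896 + (-55 + 36)/(32 + 36) = -4896 - 19/68 = -332947/68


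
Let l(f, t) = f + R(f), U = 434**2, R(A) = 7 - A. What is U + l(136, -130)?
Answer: 188363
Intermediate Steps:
U = 188356
l(f, t) = 7 (l(f, t) = f + (7 - f) = 7)
U + l(136, -130) = 188356 + 7 = 188363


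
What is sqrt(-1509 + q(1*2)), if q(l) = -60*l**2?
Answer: I*sqrt(1749) ≈ 41.821*I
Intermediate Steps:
sqrt(-1509 + q(1*2)) = sqrt(-1509 - 60*(1*2)**2) = sqrt(-1509 - 60*2**2) = sqrt(-1509 - 60*4) = sqrt(-1509 - 240) = sqrt(-1749) = I*sqrt(1749)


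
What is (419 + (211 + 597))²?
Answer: 1505529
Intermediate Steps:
(419 + (211 + 597))² = (419 + 808)² = 1227² = 1505529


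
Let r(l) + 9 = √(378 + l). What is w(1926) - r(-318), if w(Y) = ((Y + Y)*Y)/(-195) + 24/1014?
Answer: -32141167/845 - 2*√15 ≈ -38045.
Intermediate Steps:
w(Y) = 4/169 - 2*Y²/195 (w(Y) = ((2*Y)*Y)*(-1/195) + 24*(1/1014) = (2*Y²)*(-1/195) + 4/169 = -2*Y²/195 + 4/169 = 4/169 - 2*Y²/195)
r(l) = -9 + √(378 + l)
w(1926) - r(-318) = (4/169 - 2/195*1926²) - (-9 + √(378 - 318)) = (4/169 - 2/195*3709476) - (-9 + √60) = (4/169 - 2472984/65) - (-9 + 2*√15) = -32148772/845 + (9 - 2*√15) = -32141167/845 - 2*√15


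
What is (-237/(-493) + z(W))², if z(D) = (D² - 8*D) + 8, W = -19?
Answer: 66095268100/243049 ≈ 2.7194e+5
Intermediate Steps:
z(D) = 8 + D² - 8*D
(-237/(-493) + z(W))² = (-237/(-493) + (8 + (-19)² - 8*(-19)))² = (-237*(-1/493) + (8 + 361 + 152))² = (237/493 + 521)² = (257090/493)² = 66095268100/243049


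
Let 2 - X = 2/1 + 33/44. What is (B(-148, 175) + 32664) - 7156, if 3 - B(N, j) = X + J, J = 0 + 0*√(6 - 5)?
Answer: 102047/4 ≈ 25512.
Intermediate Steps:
X = -¾ (X = 2 - (2/1 + 33/44) = 2 - (2*1 + 33*(1/44)) = 2 - (2 + ¾) = 2 - 1*11/4 = 2 - 11/4 = -¾ ≈ -0.75000)
J = 0 (J = 0 + 0*√1 = 0 + 0*1 = 0 + 0 = 0)
B(N, j) = 15/4 (B(N, j) = 3 - (-¾ + 0) = 3 - 1*(-¾) = 3 + ¾ = 15/4)
(B(-148, 175) + 32664) - 7156 = (15/4 + 32664) - 7156 = 130671/4 - 7156 = 102047/4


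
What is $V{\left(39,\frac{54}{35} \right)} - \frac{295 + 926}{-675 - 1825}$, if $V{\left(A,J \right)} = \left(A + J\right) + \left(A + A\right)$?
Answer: $\frac{2083047}{17500} \approx 119.03$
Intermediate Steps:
$V{\left(A,J \right)} = J + 3 A$ ($V{\left(A,J \right)} = \left(A + J\right) + 2 A = J + 3 A$)
$V{\left(39,\frac{54}{35} \right)} - \frac{295 + 926}{-675 - 1825} = \left(\frac{54}{35} + 3 \cdot 39\right) - \frac{295 + 926}{-675 - 1825} = \left(54 \cdot \frac{1}{35} + 117\right) - \frac{1221}{-2500} = \left(\frac{54}{35} + 117\right) - 1221 \left(- \frac{1}{2500}\right) = \frac{4149}{35} - - \frac{1221}{2500} = \frac{4149}{35} + \frac{1221}{2500} = \frac{2083047}{17500}$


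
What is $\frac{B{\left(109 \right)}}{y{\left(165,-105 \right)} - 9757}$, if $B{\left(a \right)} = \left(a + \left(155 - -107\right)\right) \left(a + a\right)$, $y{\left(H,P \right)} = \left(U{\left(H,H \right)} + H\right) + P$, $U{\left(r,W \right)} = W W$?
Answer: $\frac{5777}{1252} \approx 4.6142$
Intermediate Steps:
$U{\left(r,W \right)} = W^{2}$
$y{\left(H,P \right)} = H + P + H^{2}$ ($y{\left(H,P \right)} = \left(H^{2} + H\right) + P = \left(H + H^{2}\right) + P = H + P + H^{2}$)
$B{\left(a \right)} = 2 a \left(262 + a\right)$ ($B{\left(a \right)} = \left(a + \left(155 + 107\right)\right) 2 a = \left(a + 262\right) 2 a = \left(262 + a\right) 2 a = 2 a \left(262 + a\right)$)
$\frac{B{\left(109 \right)}}{y{\left(165,-105 \right)} - 9757} = \frac{2 \cdot 109 \left(262 + 109\right)}{\left(165 - 105 + 165^{2}\right) - 9757} = \frac{2 \cdot 109 \cdot 371}{\left(165 - 105 + 27225\right) - 9757} = \frac{80878}{27285 - 9757} = \frac{80878}{17528} = 80878 \cdot \frac{1}{17528} = \frac{5777}{1252}$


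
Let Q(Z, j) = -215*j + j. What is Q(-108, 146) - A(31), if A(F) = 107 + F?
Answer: -31382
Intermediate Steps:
Q(Z, j) = -214*j
Q(-108, 146) - A(31) = -214*146 - (107 + 31) = -31244 - 1*138 = -31244 - 138 = -31382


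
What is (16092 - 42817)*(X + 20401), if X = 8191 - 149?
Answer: -760139175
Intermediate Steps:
X = 8042
(16092 - 42817)*(X + 20401) = (16092 - 42817)*(8042 + 20401) = -26725*28443 = -760139175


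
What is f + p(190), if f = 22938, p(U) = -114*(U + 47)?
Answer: -4080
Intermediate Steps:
p(U) = -5358 - 114*U (p(U) = -114*(47 + U) = -5358 - 114*U)
f + p(190) = 22938 + (-5358 - 114*190) = 22938 + (-5358 - 21660) = 22938 - 27018 = -4080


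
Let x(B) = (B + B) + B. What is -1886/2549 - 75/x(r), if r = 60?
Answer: -35377/30588 ≈ -1.1566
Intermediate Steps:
x(B) = 3*B (x(B) = 2*B + B = 3*B)
-1886/2549 - 75/x(r) = -1886/2549 - 75/(3*60) = -1886*1/2549 - 75/180 = -1886/2549 - 75*1/180 = -1886/2549 - 5/12 = -35377/30588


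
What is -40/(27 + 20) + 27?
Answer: 1229/47 ≈ 26.149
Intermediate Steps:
-40/(27 + 20) + 27 = -40/47 + 27 = 1229/47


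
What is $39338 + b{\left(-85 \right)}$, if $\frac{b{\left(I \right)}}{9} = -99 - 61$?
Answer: $37898$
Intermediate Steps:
$b{\left(I \right)} = -1440$ ($b{\left(I \right)} = 9 \left(-99 - 61\right) = 9 \left(-160\right) = -1440$)
$39338 + b{\left(-85 \right)} = 39338 - 1440 = 37898$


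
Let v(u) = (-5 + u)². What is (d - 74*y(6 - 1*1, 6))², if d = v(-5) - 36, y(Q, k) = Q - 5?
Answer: 4096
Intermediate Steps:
y(Q, k) = -5 + Q
d = 64 (d = (-5 - 5)² - 36 = (-10)² - 36 = 100 - 36 = 64)
(d - 74*y(6 - 1*1, 6))² = (64 - 74*(-5 + (6 - 1*1)))² = (64 - 74*(-5 + (6 - 1)))² = (64 - 74*(-5 + 5))² = (64 - 74*0)² = (64 + 0)² = 64² = 4096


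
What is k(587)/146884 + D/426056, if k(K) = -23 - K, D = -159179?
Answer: -5910185599/15645202376 ≈ -0.37776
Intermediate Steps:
k(587)/146884 + D/426056 = (-23 - 1*587)/146884 - 159179/426056 = (-23 - 587)*(1/146884) - 159179*1/426056 = -610*1/146884 - 159179/426056 = -305/73442 - 159179/426056 = -5910185599/15645202376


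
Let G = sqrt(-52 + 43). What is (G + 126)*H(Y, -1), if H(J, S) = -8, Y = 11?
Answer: -1008 - 24*I ≈ -1008.0 - 24.0*I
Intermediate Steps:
G = 3*I (G = sqrt(-9) = 3*I ≈ 3.0*I)
(G + 126)*H(Y, -1) = (3*I + 126)*(-8) = (126 + 3*I)*(-8) = -1008 - 24*I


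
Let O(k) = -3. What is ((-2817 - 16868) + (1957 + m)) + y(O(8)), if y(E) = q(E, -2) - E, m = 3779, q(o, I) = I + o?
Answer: -13951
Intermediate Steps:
y(E) = -2 (y(E) = (-2 + E) - E = -2)
((-2817 - 16868) + (1957 + m)) + y(O(8)) = ((-2817 - 16868) + (1957 + 3779)) - 2 = (-19685 + 5736) - 2 = -13949 - 2 = -13951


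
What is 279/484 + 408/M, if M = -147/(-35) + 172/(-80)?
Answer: 3960879/19844 ≈ 199.60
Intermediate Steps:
M = 41/20 (M = -147*(-1/35) + 172*(-1/80) = 21/5 - 43/20 = 41/20 ≈ 2.0500)
279/484 + 408/M = 279/484 + 408/(41/20) = 279*(1/484) + 408*(20/41) = 279/484 + 8160/41 = 3960879/19844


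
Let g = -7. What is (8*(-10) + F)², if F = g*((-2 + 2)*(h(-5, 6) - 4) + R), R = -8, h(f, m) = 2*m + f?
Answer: 576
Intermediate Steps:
h(f, m) = f + 2*m
F = 56 (F = -7*((-2 + 2)*((-5 + 2*6) - 4) - 8) = -7*(0*((-5 + 12) - 4) - 8) = -7*(0*(7 - 4) - 8) = -7*(0*3 - 8) = -7*(0 - 8) = -7*(-8) = 56)
(8*(-10) + F)² = (8*(-10) + 56)² = (-80 + 56)² = (-24)² = 576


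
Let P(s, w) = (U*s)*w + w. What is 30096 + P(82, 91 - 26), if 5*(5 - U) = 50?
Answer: 3511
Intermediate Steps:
U = -5 (U = 5 - ⅕*50 = 5 - 10 = -5)
P(s, w) = w - 5*s*w (P(s, w) = (-5*s)*w + w = -5*s*w + w = w - 5*s*w)
30096 + P(82, 91 - 26) = 30096 + (91 - 26)*(1 - 5*82) = 30096 + 65*(1 - 410) = 30096 + 65*(-409) = 30096 - 26585 = 3511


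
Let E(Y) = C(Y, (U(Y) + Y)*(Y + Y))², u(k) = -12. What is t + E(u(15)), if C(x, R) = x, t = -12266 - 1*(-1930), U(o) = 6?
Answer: -10192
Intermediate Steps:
t = -10336 (t = -12266 + 1930 = -10336)
E(Y) = Y²
t + E(u(15)) = -10336 + (-12)² = -10336 + 144 = -10192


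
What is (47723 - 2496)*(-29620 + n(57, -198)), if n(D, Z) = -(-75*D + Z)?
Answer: -1137323369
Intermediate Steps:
n(D, Z) = -Z + 75*D (n(D, Z) = -(Z - 75*D) = -Z + 75*D)
(47723 - 2496)*(-29620 + n(57, -198)) = (47723 - 2496)*(-29620 + (-1*(-198) + 75*57)) = 45227*(-29620 + (198 + 4275)) = 45227*(-29620 + 4473) = 45227*(-25147) = -1137323369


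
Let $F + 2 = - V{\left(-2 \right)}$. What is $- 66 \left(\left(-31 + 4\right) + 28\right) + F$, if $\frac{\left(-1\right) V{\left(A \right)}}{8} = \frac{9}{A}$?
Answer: $-104$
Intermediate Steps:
$V{\left(A \right)} = - \frac{72}{A}$ ($V{\left(A \right)} = - 8 \frac{9}{A} = - \frac{72}{A}$)
$F = -38$ ($F = -2 - - \frac{72}{-2} = -2 - \left(-72\right) \left(- \frac{1}{2}\right) = -2 - 36 = -38$)
$- 66 \left(\left(-31 + 4\right) + 28\right) + F = - 66 \left(\left(-31 + 4\right) + 28\right) - 38 = - 66 \left(-27 + 28\right) - 38 = \left(-66\right) 1 - 38 = -66 - 38 = -104$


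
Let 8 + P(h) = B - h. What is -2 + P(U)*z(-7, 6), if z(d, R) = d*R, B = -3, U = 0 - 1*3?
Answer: 334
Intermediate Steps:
U = -3 (U = 0 - 3 = -3)
P(h) = -11 - h (P(h) = -8 + (-3 - h) = -11 - h)
z(d, R) = R*d
-2 + P(U)*z(-7, 6) = -2 + (-11 - 1*(-3))*(6*(-7)) = -2 + (-11 + 3)*(-42) = -2 - 8*(-42) = -2 + 336 = 334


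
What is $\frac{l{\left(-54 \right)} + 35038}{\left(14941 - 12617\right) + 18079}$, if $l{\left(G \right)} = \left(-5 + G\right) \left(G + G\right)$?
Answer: $\frac{41410}{20403} \approx 2.0296$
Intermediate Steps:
$l{\left(G \right)} = 2 G \left(-5 + G\right)$ ($l{\left(G \right)} = \left(-5 + G\right) 2 G = 2 G \left(-5 + G\right)$)
$\frac{l{\left(-54 \right)} + 35038}{\left(14941 - 12617\right) + 18079} = \frac{2 \left(-54\right) \left(-5 - 54\right) + 35038}{\left(14941 - 12617\right) + 18079} = \frac{2 \left(-54\right) \left(-59\right) + 35038}{2324 + 18079} = \frac{6372 + 35038}{20403} = 41410 \cdot \frac{1}{20403} = \frac{41410}{20403}$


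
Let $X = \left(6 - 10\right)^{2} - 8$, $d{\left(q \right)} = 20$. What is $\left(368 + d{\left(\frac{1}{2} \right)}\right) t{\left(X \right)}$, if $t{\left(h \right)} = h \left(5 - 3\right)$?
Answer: $6208$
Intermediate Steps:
$X = 8$ ($X = \left(6 - 10\right)^{2} - 8 = \left(-4\right)^{2} - 8 = 16 - 8 = 8$)
$t{\left(h \right)} = 2 h$ ($t{\left(h \right)} = h 2 = 2 h$)
$\left(368 + d{\left(\frac{1}{2} \right)}\right) t{\left(X \right)} = \left(368 + 20\right) 2 \cdot 8 = 388 \cdot 16 = 6208$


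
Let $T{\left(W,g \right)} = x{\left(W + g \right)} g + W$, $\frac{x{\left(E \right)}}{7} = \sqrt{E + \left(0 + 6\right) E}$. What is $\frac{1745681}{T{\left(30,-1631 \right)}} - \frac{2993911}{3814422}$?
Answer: $- \frac{4373331751108550393}{5572141197518935506} + \frac{19930439977 i \sqrt{11207}}{1460808792923} \approx -0.78486 + 1.4443 i$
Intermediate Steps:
$x{\left(E \right)} = 7 \sqrt{7} \sqrt{E}$ ($x{\left(E \right)} = 7 \sqrt{E + \left(0 + 6\right) E} = 7 \sqrt{E + 6 E} = 7 \sqrt{7 E} = 7 \sqrt{7} \sqrt{E}$)
$T{\left(W,g \right)} = W + 7 g \sqrt{7} \sqrt{W + g}$ ($T{\left(W,g \right)} = 7 \sqrt{7} \sqrt{W + g} g + W = 7 g \sqrt{7} \sqrt{W + g} + W = W + 7 g \sqrt{7} \sqrt{W + g}$)
$\frac{1745681}{T{\left(30,-1631 \right)}} - \frac{2993911}{3814422} = \frac{1745681}{30 + 7 \left(-1631\right) \sqrt{7 \cdot 30 + 7 \left(-1631\right)}} - \frac{2993911}{3814422} = \frac{1745681}{30 + 7 \left(-1631\right) \sqrt{210 - 11417}} - \frac{2993911}{3814422} = \frac{1745681}{30 + 7 \left(-1631\right) \sqrt{-11207}} - \frac{2993911}{3814422} = \frac{1745681}{30 + 7 \left(-1631\right) i \sqrt{11207}} - \frac{2993911}{3814422} = \frac{1745681}{30 - 11417 i \sqrt{11207}} - \frac{2993911}{3814422} = - \frac{2993911}{3814422} + \frac{1745681}{30 - 11417 i \sqrt{11207}}$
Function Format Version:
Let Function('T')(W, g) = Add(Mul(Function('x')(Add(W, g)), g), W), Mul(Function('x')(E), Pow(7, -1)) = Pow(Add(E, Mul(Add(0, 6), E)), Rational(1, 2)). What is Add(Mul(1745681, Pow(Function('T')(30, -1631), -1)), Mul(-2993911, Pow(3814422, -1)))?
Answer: Add(Rational(-4373331751108550393, 5572141197518935506), Mul(Rational(19930439977, 1460808792923), I, Pow(11207, Rational(1, 2)))) ≈ Add(-0.78486, Mul(1.4443, I))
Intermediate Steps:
Function('x')(E) = Mul(7, Pow(7, Rational(1, 2)), Pow(E, Rational(1, 2))) (Function('x')(E) = Mul(7, Pow(Add(E, Mul(Add(0, 6), E)), Rational(1, 2))) = Mul(7, Pow(Add(E, Mul(6, E)), Rational(1, 2))) = Mul(7, Pow(Mul(7, E), Rational(1, 2))) = Mul(7, Mul(Pow(7, Rational(1, 2)), Pow(E, Rational(1, 2)))) = Mul(7, Pow(7, Rational(1, 2)), Pow(E, Rational(1, 2))))
Function('T')(W, g) = Add(W, Mul(7, g, Pow(7, Rational(1, 2)), Pow(Add(W, g), Rational(1, 2)))) (Function('T')(W, g) = Add(Mul(Mul(7, Pow(7, Rational(1, 2)), Pow(Add(W, g), Rational(1, 2))), g), W) = Add(Mul(7, g, Pow(7, Rational(1, 2)), Pow(Add(W, g), Rational(1, 2))), W) = Add(W, Mul(7, g, Pow(7, Rational(1, 2)), Pow(Add(W, g), Rational(1, 2)))))
Add(Mul(1745681, Pow(Function('T')(30, -1631), -1)), Mul(-2993911, Pow(3814422, -1))) = Add(Mul(1745681, Pow(Add(30, Mul(7, -1631, Pow(Add(Mul(7, 30), Mul(7, -1631)), Rational(1, 2)))), -1)), Mul(-2993911, Pow(3814422, -1))) = Add(Mul(1745681, Pow(Add(30, Mul(7, -1631, Pow(Add(210, -11417), Rational(1, 2)))), -1)), Mul(-2993911, Rational(1, 3814422))) = Add(Mul(1745681, Pow(Add(30, Mul(7, -1631, Pow(-11207, Rational(1, 2)))), -1)), Rational(-2993911, 3814422)) = Add(Mul(1745681, Pow(Add(30, Mul(7, -1631, Mul(I, Pow(11207, Rational(1, 2))))), -1)), Rational(-2993911, 3814422)) = Add(Mul(1745681, Pow(Add(30, Mul(-11417, I, Pow(11207, Rational(1, 2)))), -1)), Rational(-2993911, 3814422)) = Add(Rational(-2993911, 3814422), Mul(1745681, Pow(Add(30, Mul(-11417, I, Pow(11207, Rational(1, 2)))), -1)))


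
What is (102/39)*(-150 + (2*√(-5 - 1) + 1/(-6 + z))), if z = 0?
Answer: -15317/39 + 68*I*√6/13 ≈ -392.74 + 12.813*I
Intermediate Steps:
(102/39)*(-150 + (2*√(-5 - 1) + 1/(-6 + z))) = (102/39)*(-150 + (2*√(-5 - 1) + 1/(-6 + 0))) = (102*(1/39))*(-150 + (2*√(-6) + 1/(-6))) = 34*(-150 + (2*(I*√6) - ⅙))/13 = 34*(-150 + (2*I*√6 - ⅙))/13 = 34*(-150 + (-⅙ + 2*I*√6))/13 = 34*(-901/6 + 2*I*√6)/13 = -15317/39 + 68*I*√6/13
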